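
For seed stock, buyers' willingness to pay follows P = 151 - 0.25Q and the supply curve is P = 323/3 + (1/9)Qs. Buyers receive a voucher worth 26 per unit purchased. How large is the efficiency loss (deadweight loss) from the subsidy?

Deadweight loss = 936

Pre-subsidy: 151 - 0.25Q = 323/3 + (1/9)Q gives Q* = 120 and P* = 121.
With the rebate, buyers effectively pay Pb = Ps − 26, where Ps is the price sellers receive.
On the curves, Pb = 151 - 0.25Q and Ps = 323/3 + (1/9)Q; the wedge Ps − Pb = 26 gives 323/3 + (1/9)Q − (151 - 0.25Q) = 26, so Q' = 192.
Then Pb = 151 − 0.25·192 = 103 and Ps = 323/3 + (1/9)·192 = 129.
The subsidy expands output by 192 − 120 = 72 past the efficient level; on those units the gap between marginal cost and willingness to pay runs from 0 up to 26.
DWL = ½ × 26 × 72 = 936.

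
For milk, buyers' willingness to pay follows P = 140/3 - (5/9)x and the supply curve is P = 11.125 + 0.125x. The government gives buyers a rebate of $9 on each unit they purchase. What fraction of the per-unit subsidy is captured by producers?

Pre-subsidy: 140/3 - (5/9)x = 11.125 + 0.125x gives x* = 2559/49 and P* = 865/49.
With the rebate, buyers effectively pay Pb = Ps − 9, where Ps is the price sellers receive.
On the curves, Pb = 140/3 - (5/9)x and Ps = 11.125 + 0.125x; the wedge Ps − Pb = 9 gives 11.125 + 0.125x − (140/3 - (5/9)x) = 9, so x' = 3207/49.
Then Pb = 140/3 − (5/9)·(3207/49) = 505/49 and Ps = 11.125 + 0.125·(3207/49) = 946/49.
Buyers' price falls by P* − Pb = 865/49 − 505/49 = 360/49; sellers' price rises by Ps − P* = 946/49 − 865/49 = 81/49.
So producers capture (81/49)/9 = 9/49 of each unit of subsidy.

Producer share = 9/49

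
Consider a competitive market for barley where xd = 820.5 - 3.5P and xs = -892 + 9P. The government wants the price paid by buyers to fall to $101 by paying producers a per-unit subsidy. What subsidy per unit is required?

At a buyer price of 101, quantity demanded is 820.5 − 3.5·101 = 467.
Sellers supply 467 only when they receive Ps with -892 + 9·Ps = 467, i.e. Ps = 151.
s = Ps − Pb = 151 − 101 = 50.

Required subsidy s = $50 per unit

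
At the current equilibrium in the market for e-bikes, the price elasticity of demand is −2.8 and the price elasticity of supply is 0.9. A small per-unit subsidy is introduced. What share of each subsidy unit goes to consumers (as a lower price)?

For a small subsidy around the equilibrium, the benefit split depends on the relative slopes, which at a point are proportional to the elasticities.
Buyer share = εs/(εs + |εd|) = 0.9/(0.9 + 2.8) = 9/37; seller share = |εd|/(εs + |εd|) = 28/37.

Consumer share = 9/37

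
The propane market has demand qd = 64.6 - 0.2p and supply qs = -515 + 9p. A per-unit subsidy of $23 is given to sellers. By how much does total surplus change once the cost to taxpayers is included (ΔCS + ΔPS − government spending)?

Pre-subsidy: 64.6 - 0.2p = -515 + 9p gives p* = 63, q* = 52.
With the subsidy, sellers receive ps = pb + 23 for each unit, where pb is the price buyers pay.
Supply in terms of pb becomes qs = -515 + 9(pb + 23) = -308 + 9pb. Setting this equal to demand: 64.6 - 0.2pb = -308 + 9pb, so pb = 40.5.
Sellers receive ps = 40.5 + 23 = 63.5; q' = 64.6 − 0.2·40.5 = 56.5.
ΔCS = ½(52 + 56.5)(63 − 40.5) = 1220.625; ΔPS = ½(52 + 56.5)(63.5 − 63) = 27.125.
Government spending = 23 × 56.5 = 1299.5.
Net change = 1220.625 + 27.125 − 1299.5 = -51.75. The loss equals the DWL triangle ½·23·4.5.

Net change in total surplus = -$51.75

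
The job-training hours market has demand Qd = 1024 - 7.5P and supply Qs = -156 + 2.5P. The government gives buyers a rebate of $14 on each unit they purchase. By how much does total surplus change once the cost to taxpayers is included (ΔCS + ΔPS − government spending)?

Net change in total surplus = -$183.75

Pre-subsidy: 1024 - 7.5P = -156 + 2.5P gives P* = 118, Q* = 139.
With the rebate, buyers effectively pay Pb = Ps − 14, where Ps is the price sellers receive.
Demand in terms of Ps becomes Qd = 1024 − 7.5(Ps − 14) = 1129 - 7.5Ps. Setting this equal to supply: 1129 - 7.5Ps = -156 + 2.5Ps, so Ps = 128.5.
Buyers pay Pb = 128.5 − 14 = 114.5; Q' = -156 + 2.5·128.5 = 165.25.
ΔCS = ½(139 + 165.25)(118 − 114.5) = 532.4375; ΔPS = ½(139 + 165.25)(128.5 − 118) = 1597.3125.
Government spending = 14 × 165.25 = 2313.5.
Net change = 532.4375 + 1597.3125 − 2313.5 = -183.75. The loss equals the DWL triangle ½·14·26.25.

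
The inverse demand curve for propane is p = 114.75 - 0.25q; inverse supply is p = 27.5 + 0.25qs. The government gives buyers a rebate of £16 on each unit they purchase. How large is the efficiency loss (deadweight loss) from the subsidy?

Pre-subsidy: 114.75 - 0.25q = 27.5 + 0.25q gives q* = 174.5 and p* = 71.125.
With the rebate, buyers effectively pay pb = ps − 16, where ps is the price sellers receive.
On the curves, pb = 114.75 - 0.25q and ps = 27.5 + 0.25q; the wedge ps − pb = 16 gives 27.5 + 0.25q − (114.75 - 0.25q) = 16, so q' = 206.5.
Then pb = 114.75 − 0.25·206.5 = 63.125 and ps = 27.5 + 0.25·206.5 = 79.125.
The subsidy expands output by 206.5 − 174.5 = 32 past the efficient level; on those units the gap between marginal cost and willingness to pay runs from 0 up to 16.
DWL = ½ × 16 × 32 = 256.

Deadweight loss = £256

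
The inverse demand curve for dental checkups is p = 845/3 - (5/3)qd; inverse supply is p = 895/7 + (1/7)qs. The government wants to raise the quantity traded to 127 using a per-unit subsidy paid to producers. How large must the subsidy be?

Required subsidy s = 76 per unit

At q = 127, from the demand curve buyers pay pb = 845/3 − (5/3)·127 = 70; from the supply curve sellers need ps = 895/7 + (1/7)·127 = 146.
The subsidy must fill the gap: s = ps − pb = 146 − 70 = 76.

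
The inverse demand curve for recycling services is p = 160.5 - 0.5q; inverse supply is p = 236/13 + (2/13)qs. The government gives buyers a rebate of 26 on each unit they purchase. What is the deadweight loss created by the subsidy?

Deadweight loss = 8788/17

Pre-subsidy: 160.5 - 0.5q = 236/13 + (2/13)q gives q* = 3701/17 and p* = 878/17.
With the rebate, buyers effectively pay pb = ps − 26, where ps is the price sellers receive.
On the curves, pb = 160.5 - 0.5q and ps = 236/13 + (2/13)q; the wedge ps − pb = 26 gives 236/13 + (2/13)q − (160.5 - 0.5q) = 26, so q' = 4377/17.
Then pb = 160.5 − 0.5·(4377/17) = 540/17 and ps = 236/13 + (2/13)·(4377/17) = 982/17.
The subsidy expands output by 4377/17 − 3701/17 = 676/17 past the efficient level; on those units the gap between marginal cost and willingness to pay runs from 0 up to 26.
DWL = ½ × 26 × 676/17 = 8788/17.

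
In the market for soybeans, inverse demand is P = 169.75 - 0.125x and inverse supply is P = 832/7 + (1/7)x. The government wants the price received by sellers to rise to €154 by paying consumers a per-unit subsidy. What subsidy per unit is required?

At a seller price of 154, quantity supplied is -832 + 7·154 = 246.
Buyers absorb 246 only when they pay Pb = 169.75 − 0.125·246 = 139.
s = Ps − Pb = 154 − 139 = 15.

Required subsidy s = €15 per unit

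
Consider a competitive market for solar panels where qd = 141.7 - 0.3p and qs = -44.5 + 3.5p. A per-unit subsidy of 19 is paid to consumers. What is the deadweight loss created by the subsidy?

Deadweight loss = 49.875

Pre-subsidy: 141.7 - 0.3p = -44.5 + 3.5p gives p* = 49, q* = 127.
With the rebate, buyers effectively pay pb = ps − 19, where ps is the price sellers receive.
Demand in terms of ps becomes qd = 141.7 − 0.3(ps − 19) = 147.4 - 0.3ps. Setting this equal to supply: 147.4 - 0.3ps = -44.5 + 3.5ps, so ps = 50.5.
Buyers pay pb = 50.5 − 19 = 31.5; q' = -44.5 + 3.5·50.5 = 132.25.
The subsidy expands output by 132.25 − 127 = 5.25 past the efficient level; on those units the gap between marginal cost and willingness to pay runs from 0 up to 19.
DWL = ½ × 19 × 5.25 = 49.875.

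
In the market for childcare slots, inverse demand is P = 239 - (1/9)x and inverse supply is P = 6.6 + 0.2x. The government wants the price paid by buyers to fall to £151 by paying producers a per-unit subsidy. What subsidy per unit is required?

At a buyer price of 151, quantity demanded is 2151 − 9·151 = 792.
Sellers supply 792 only when they receive Ps = 6.6 + 0.2·792 = 165.
s = Ps − Pb = 165 − 151 = 14.

Required subsidy s = £14 per unit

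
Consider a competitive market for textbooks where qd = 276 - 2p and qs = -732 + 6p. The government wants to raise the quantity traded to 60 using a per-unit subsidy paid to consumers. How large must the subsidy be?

At q = 60, invert demand for the buyer price: pb = (276 − 60)/2 = 108; invert supply for the seller price: ps = (60 − (-732))/6 = 132.
The subsidy must fill the gap: s = ps − pb = 132 − 108 = 24.

Required subsidy s = 24 per unit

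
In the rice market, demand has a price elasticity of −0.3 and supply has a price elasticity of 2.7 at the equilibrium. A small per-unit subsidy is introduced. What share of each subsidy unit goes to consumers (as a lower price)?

Consumer share = 0.9

For a small subsidy around the equilibrium, the benefit split depends on the relative slopes, which at a point are proportional to the elasticities.
Buyer share = εs/(εs + |εd|) = 2.7/(2.7 + 0.3) = 0.9; seller share = |εd|/(εs + |εd|) = 0.1.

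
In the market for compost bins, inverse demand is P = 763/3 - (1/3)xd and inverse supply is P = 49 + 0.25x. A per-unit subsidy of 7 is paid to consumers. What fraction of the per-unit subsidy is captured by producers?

Producer share = 3/7

Pre-subsidy: 763/3 - (1/3)x = 49 + 0.25x gives x* = 352 and P* = 137.
With the rebate, buyers effectively pay Pb = Ps − 7, where Ps is the price sellers receive.
On the curves, Pb = 763/3 - (1/3)x and Ps = 49 + 0.25x; the wedge Ps − Pb = 7 gives 49 + 0.25x − (763/3 - (1/3)x) = 7, so x' = 364.
Then Pb = 763/3 − (1/3)·364 = 133 and Ps = 49 + 0.25·364 = 140.
Buyers' price falls by P* − Pb = 137 − 133 = 4; sellers' price rises by Ps − P* = 140 − 137 = 3.
So producers capture 3/7 = 3/7 of each unit of subsidy.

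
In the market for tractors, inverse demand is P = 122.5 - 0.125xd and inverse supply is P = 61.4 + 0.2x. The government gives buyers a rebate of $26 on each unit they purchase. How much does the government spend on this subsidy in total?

Pre-subsidy: 122.5 - 0.125x = 61.4 + 0.2x gives x* = 188 and P* = 99.
With the rebate, buyers effectively pay Pb = Ps − 26, where Ps is the price sellers receive.
On the curves, Pb = 122.5 - 0.125x and Ps = 61.4 + 0.2x; the wedge Ps − Pb = 26 gives 61.4 + 0.2x − (122.5 - 0.125x) = 26, so x' = 268.
Then Pb = 122.5 − 0.125·268 = 89 and Ps = 61.4 + 0.2·268 = 115.
Government outlay = subsidy × quantity = 26 × 268 = 6968.

Government cost = $6968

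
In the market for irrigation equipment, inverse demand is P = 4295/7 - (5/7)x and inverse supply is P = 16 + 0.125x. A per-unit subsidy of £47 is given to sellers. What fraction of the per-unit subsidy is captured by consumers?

Pre-subsidy: 4295/7 - (5/7)x = 16 + 0.125x gives x* = 712 and P* = 105.
With the subsidy, sellers receive Ps = Pb + 47 for each unit, where Pb is the price buyers pay.
On the curves, Pb = 4295/7 - (5/7)x and Ps = 16 + 0.125x; the wedge Ps − Pb = 47 gives 16 + 0.125x − (4295/7 - (5/7)x) = 47, so x' = 768.
Then Pb = 4295/7 − (5/7)·768 = 65 and Ps = 16 + 0.125·768 = 112.
Buyers' price falls by P* − Pb = 105 − 65 = 40; sellers' price rises by Ps − P* = 112 − 105 = 7.
So consumers capture 40/47 = 40/47 of each unit of subsidy.

Consumer share = 40/47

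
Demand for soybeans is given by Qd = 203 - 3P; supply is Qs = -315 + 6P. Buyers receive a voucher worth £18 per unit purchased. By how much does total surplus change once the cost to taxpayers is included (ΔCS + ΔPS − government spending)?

Pre-subsidy: 203 - 3P = -315 + 6P gives P* = 518/9, Q* = 91/3.
With the rebate, buyers effectively pay Pb = Ps − 18, where Ps is the price sellers receive.
Demand in terms of Ps becomes Qd = 203 − 3(Ps − 18) = 257 - 3Ps. Setting this equal to supply: 257 - 3Ps = -315 + 6Ps, so Ps = 572/9.
Buyers pay Pb = 572/9 − 18 = 410/9; Q' = -315 + 6·(572/9) = 199/3.
ΔCS = ½(91/3 + 199/3)(518/9 − 410/9) = 580; ΔPS = ½(91/3 + 199/3)(572/9 − 518/9) = 290.
Government spending = 18 × 199/3 = 1194.
Net change = 580 + 290 − 1194 = -324. The loss equals the DWL triangle ½·18·36.

Net change in total surplus = -£324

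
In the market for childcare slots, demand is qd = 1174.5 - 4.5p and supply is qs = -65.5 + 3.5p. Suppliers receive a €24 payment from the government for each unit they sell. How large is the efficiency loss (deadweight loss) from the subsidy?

Deadweight loss = €567

Pre-subsidy: 1174.5 - 4.5p = -65.5 + 3.5p gives p* = 155, q* = 477.
With the subsidy, sellers receive ps = pb + 24 for each unit, where pb is the price buyers pay.
Supply in terms of pb becomes qs = -65.5 + 3.5(pb + 24) = 18.5 + 3.5pb. Setting this equal to demand: 1174.5 - 4.5pb = 18.5 + 3.5pb, so pb = 144.5.
Sellers receive ps = 144.5 + 24 = 168.5; q' = 1174.5 − 4.5·144.5 = 524.25.
The subsidy expands output by 524.25 − 477 = 47.25 past the efficient level; on those units the gap between marginal cost and willingness to pay runs from 0 up to 24.
DWL = ½ × 24 × 47.25 = 567.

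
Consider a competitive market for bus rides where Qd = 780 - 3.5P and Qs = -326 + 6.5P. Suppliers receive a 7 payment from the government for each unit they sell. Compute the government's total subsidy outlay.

Pre-subsidy: 780 - 3.5P = -326 + 6.5P gives P* = 110.6, Q* = 392.9.
With the subsidy, sellers receive Ps = Pb + 7 for each unit, where Pb is the price buyers pay.
Supply in terms of Pb becomes Qs = -326 + 6.5(Pb + 7) = -280.5 + 6.5Pb. Setting this equal to demand: 780 - 3.5Pb = -280.5 + 6.5Pb, so Pb = 106.05.
Sellers receive Ps = 106.05 + 7 = 113.05; Q' = 780 − 3.5·106.05 = 408.825.
Government outlay = subsidy × quantity = 7 × 408.825 = 2861.775.

Government cost = 2861.775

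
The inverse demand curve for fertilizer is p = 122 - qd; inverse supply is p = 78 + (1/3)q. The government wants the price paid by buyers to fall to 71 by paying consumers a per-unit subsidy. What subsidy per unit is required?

Required subsidy s = 24 per unit

At a buyer price of 71, quantity demanded is 122 − 1·71 = 51.
Sellers supply 51 only when they receive ps = 78 + (1/3)·51 = 95.
s = ps − pb = 95 − 71 = 24.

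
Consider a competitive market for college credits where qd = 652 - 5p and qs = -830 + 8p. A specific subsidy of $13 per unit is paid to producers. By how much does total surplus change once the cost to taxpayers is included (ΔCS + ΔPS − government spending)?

Net change in total surplus = -$260

Pre-subsidy: 652 - 5p = -830 + 8p gives p* = 114, q* = 82.
With the subsidy, sellers receive ps = pb + 13 for each unit, where pb is the price buyers pay.
Supply in terms of pb becomes qs = -830 + 8(pb + 13) = -726 + 8pb. Setting this equal to demand: 652 - 5pb = -726 + 8pb, so pb = 106.
Sellers receive ps = 106 + 13 = 119; q' = 652 − 5·106 = 122.
ΔCS = ½(82 + 122)(114 − 106) = 816; ΔPS = ½(82 + 122)(119 − 114) = 510.
Government spending = 13 × 122 = 1586.
Net change = 816 + 510 − 1586 = -260. The loss equals the DWL triangle ½·13·40.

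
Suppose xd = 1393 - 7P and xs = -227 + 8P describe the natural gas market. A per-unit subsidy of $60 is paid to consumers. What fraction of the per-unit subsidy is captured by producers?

Pre-subsidy: 1393 - 7P = -227 + 8P gives P* = 108, x* = 637.
With the rebate, buyers effectively pay Pb = Ps − 60, where Ps is the price sellers receive.
Demand in terms of Ps becomes xd = 1393 − 7(Ps − 60) = 1813 - 7Ps. Setting this equal to supply: 1813 - 7Ps = -227 + 8Ps, so Ps = 136.
Buyers pay Pb = 136 − 60 = 76; x' = -227 + 8·136 = 861.
Buyers' price falls by P* − Pb = 108 − 76 = 32; sellers' price rises by Ps − P* = 136 − 108 = 28.
So producers capture 28/60 = 7/15 of each unit of subsidy.

Producer share = 7/15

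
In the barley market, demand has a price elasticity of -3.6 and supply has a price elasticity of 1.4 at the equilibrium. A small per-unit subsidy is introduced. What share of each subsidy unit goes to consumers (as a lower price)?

Consumer share = 0.28

For a small subsidy around the equilibrium, the benefit split depends on the relative slopes, which at a point are proportional to the elasticities.
Buyer share = εs/(εs + |εd|) = 1.4/(1.4 + 3.6) = 0.28; seller share = |εd|/(εs + |εd|) = 0.72.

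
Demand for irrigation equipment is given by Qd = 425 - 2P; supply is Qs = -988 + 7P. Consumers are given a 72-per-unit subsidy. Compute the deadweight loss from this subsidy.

Deadweight loss = 4032

Pre-subsidy: 425 - 2P = -988 + 7P gives P* = 157, Q* = 111.
With the rebate, buyers effectively pay Pb = Ps − 72, where Ps is the price sellers receive.
Demand in terms of Ps becomes Qd = 425 − 2(Ps − 72) = 569 - 2Ps. Setting this equal to supply: 569 - 2Ps = -988 + 7Ps, so Ps = 173.
Buyers pay Pb = 173 − 72 = 101; Q' = -988 + 7·173 = 223.
The subsidy expands output by 223 − 111 = 112 past the efficient level; on those units the gap between marginal cost and willingness to pay runs from 0 up to 72.
DWL = ½ × 72 × 112 = 4032.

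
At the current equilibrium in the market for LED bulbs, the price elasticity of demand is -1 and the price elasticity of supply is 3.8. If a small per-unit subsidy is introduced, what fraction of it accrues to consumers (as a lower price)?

Consumer share = 19/24

For a small subsidy around the equilibrium, the benefit split depends on the relative slopes, which at a point are proportional to the elasticities.
Buyer share = εs/(εs + |εd|) = 3.8/(3.8 + 1) = 19/24; seller share = |εd|/(εs + |εd|) = 5/24.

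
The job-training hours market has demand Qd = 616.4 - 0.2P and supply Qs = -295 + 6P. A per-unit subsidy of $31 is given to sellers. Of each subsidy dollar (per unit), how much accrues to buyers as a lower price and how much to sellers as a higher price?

Pre-subsidy: 616.4 - 0.2P = -295 + 6P gives P* = 147, Q* = 587.
With the subsidy, sellers receive Ps = Pb + 31 for each unit, where Pb is the price buyers pay.
Supply in terms of Pb becomes Qs = -295 + 6(Pb + 31) = -109 + 6Pb. Setting this equal to demand: 616.4 - 0.2Pb = -109 + 6Pb, so Pb = 117.
Sellers receive Ps = 117 + 31 = 148; Q' = 616.4 − 0.2·117 = 593.
Buyers' price falls by P* − Pb = 147 − 117 = 30; sellers' price rises by Ps − P* = 148 − 147 = 1.

Buyers gain $30 per unit; sellers gain $1 per unit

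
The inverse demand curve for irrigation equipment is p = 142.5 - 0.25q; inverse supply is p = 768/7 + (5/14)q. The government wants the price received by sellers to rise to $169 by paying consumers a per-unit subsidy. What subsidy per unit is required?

At a seller price of 169, quantity supplied is -307.2 + 2.8·169 = 166.
Buyers absorb 166 only when they pay pb = 142.5 − 0.25·166 = 101.
s = ps − pb = 169 − 101 = 68.

Required subsidy s = $68 per unit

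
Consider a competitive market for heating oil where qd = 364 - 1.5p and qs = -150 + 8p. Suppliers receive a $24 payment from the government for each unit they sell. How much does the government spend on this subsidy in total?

Government cost = 142800/19

Pre-subsidy: 364 - 1.5p = -150 + 8p gives p* = 1028/19, q* = 5374/19.
With the subsidy, sellers receive ps = pb + 24 for each unit, where pb is the price buyers pay.
Supply in terms of pb becomes qs = -150 + 8(pb + 24) = 42 + 8pb. Setting this equal to demand: 364 - 1.5pb = 42 + 8pb, so pb = 644/19.
Sellers receive ps = 644/19 + 24 = 1100/19; q' = 364 − 1.5·(644/19) = 5950/19.
Government outlay = subsidy × quantity = 24 × 5950/19 = 142800/19.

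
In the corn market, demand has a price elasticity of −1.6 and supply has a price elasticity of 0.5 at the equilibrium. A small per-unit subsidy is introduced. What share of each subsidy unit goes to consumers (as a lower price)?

Consumer share = 5/21

For a small subsidy around the equilibrium, the benefit split depends on the relative slopes, which at a point are proportional to the elasticities.
Buyer share = εs/(εs + |εd|) = 0.5/(0.5 + 1.6) = 5/21; seller share = |εd|/(εs + |εd|) = 16/21.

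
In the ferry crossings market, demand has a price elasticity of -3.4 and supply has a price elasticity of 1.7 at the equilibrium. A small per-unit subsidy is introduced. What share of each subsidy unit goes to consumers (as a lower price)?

Consumer share = 1/3

For a small subsidy around the equilibrium, the benefit split depends on the relative slopes, which at a point are proportional to the elasticities.
Buyer share = εs/(εs + |εd|) = 1.7/(1.7 + 3.4) = 1/3; seller share = |εd|/(εs + |εd|) = 2/3.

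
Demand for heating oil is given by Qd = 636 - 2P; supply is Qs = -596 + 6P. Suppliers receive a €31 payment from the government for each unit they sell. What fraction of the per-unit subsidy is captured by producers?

Pre-subsidy: 636 - 2P = -596 + 6P gives P* = 154, Q* = 328.
With the subsidy, sellers receive Ps = Pb + 31 for each unit, where Pb is the price buyers pay.
Supply in terms of Pb becomes Qs = -596 + 6(Pb + 31) = -410 + 6Pb. Setting this equal to demand: 636 - 2Pb = -410 + 6Pb, so Pb = 130.75.
Sellers receive Ps = 130.75 + 31 = 161.75; Q' = 636 − 2·130.75 = 374.5.
Buyers' price falls by P* − Pb = 154 − 130.75 = 23.25; sellers' price rises by Ps − P* = 161.75 − 154 = 7.75.
So producers capture 7.75/31 = 0.25 of each unit of subsidy.

Producer share = 0.25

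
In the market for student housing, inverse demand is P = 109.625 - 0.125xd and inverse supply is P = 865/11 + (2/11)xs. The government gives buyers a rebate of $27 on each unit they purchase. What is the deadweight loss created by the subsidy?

Deadweight loss = $1188

Pre-subsidy: 109.625 - 0.125x = 865/11 + (2/11)x gives x* = 101 and P* = 97.
With the rebate, buyers effectively pay Pb = Ps − 27, where Ps is the price sellers receive.
On the curves, Pb = 109.625 - 0.125x and Ps = 865/11 + (2/11)x; the wedge Ps − Pb = 27 gives 865/11 + (2/11)x − (109.625 - 0.125x) = 27, so x' = 189.
Then Pb = 109.625 − 0.125·189 = 86 and Ps = 865/11 + (2/11)·189 = 113.
The subsidy expands output by 189 − 101 = 88 past the efficient level; on those units the gap between marginal cost and willingness to pay runs from 0 up to 27.
DWL = ½ × 27 × 88 = 1188.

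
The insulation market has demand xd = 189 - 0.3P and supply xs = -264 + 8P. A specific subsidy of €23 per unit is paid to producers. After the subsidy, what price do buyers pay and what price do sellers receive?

Pre-subsidy: 189 - 0.3P = -264 + 8P gives P* = 4530/83, x* = 14328/83.
With the subsidy, sellers receive Ps = Pb + 23 for each unit, where Pb is the price buyers pay.
Supply in terms of Pb becomes xs = -264 + 8(Pb + 23) = -80 + 8Pb. Setting this equal to demand: 189 - 0.3Pb = -80 + 8Pb, so Pb = 2690/83.
Sellers receive Ps = 2690/83 + 23 = 4599/83; x' = 189 − 0.3·(2690/83) = 14880/83.

Buyers pay 2690/83; sellers receive 4599/83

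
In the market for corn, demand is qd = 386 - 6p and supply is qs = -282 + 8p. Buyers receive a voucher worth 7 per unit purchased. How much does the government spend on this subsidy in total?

Pre-subsidy: 386 - 6p = -282 + 8p gives p* = 334/7, q* = 698/7.
With the rebate, buyers effectively pay pb = ps − 7, where ps is the price sellers receive.
Demand in terms of ps becomes qd = 386 − 6(ps − 7) = 428 - 6ps. Setting this equal to supply: 428 - 6ps = -282 + 8ps, so ps = 355/7.
Buyers pay pb = 355/7 − 7 = 306/7; q' = -282 + 8·(355/7) = 866/7.
Government outlay = subsidy × quantity = 7 × 866/7 = 866.

Government cost = 866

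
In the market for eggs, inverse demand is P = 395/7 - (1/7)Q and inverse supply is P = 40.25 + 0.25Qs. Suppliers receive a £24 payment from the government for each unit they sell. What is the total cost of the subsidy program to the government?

Government cost = 27000/11

Pre-subsidy: 395/7 - (1/7)Q = 40.25 + 0.25Q gives Q* = 453/11 and P* = 556/11.
With the subsidy, sellers receive Ps = Pb + 24 for each unit, where Pb is the price buyers pay.
On the curves, Pb = 395/7 - (1/7)Q and Ps = 40.25 + 0.25Q; the wedge Ps − Pb = 24 gives 40.25 + 0.25Q − (395/7 - (1/7)Q) = 24, so Q' = 1125/11.
Then Pb = 395/7 − (1/7)·(1125/11) = 460/11 and Ps = 40.25 + 0.25·(1125/11) = 724/11.
Government outlay = subsidy × quantity = 24 × 1125/11 = 27000/11.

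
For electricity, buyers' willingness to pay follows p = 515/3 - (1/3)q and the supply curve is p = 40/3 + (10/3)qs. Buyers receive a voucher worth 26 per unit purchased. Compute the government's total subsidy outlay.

Pre-subsidy: 515/3 - (1/3)q = 40/3 + (10/3)q gives q* = 475/11 and p* = 1730/11.
With the rebate, buyers effectively pay pb = ps − 26, where ps is the price sellers receive.
On the curves, pb = 515/3 - (1/3)q and ps = 40/3 + (10/3)q; the wedge ps − pb = 26 gives 40/3 + (10/3)q − (515/3 - (1/3)q) = 26, so q' = 553/11.
Then pb = 515/3 − (1/3)·(553/11) = 1704/11 and ps = 40/3 + (10/3)·(553/11) = 1990/11.
Government outlay = subsidy × quantity = 26 × 553/11 = 14378/11.

Government cost = 14378/11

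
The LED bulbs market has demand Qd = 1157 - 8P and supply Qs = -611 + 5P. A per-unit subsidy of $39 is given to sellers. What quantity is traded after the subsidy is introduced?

Q' = 189

Pre-subsidy: 1157 - 8P = -611 + 5P gives P* = 136, Q* = 69.
With the subsidy, sellers receive Ps = Pb + 39 for each unit, where Pb is the price buyers pay.
Supply in terms of Pb becomes Qs = -611 + 5(Pb + 39) = -416 + 5Pb. Setting this equal to demand: 1157 - 8Pb = -416 + 5Pb, so Pb = 121.
Sellers receive Ps = 121 + 39 = 160; Q' = 1157 − 8·121 = 189.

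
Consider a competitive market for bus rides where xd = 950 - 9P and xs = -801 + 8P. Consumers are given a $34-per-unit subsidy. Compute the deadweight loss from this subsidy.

Deadweight loss = $2448

Pre-subsidy: 950 - 9P = -801 + 8P gives P* = 103, x* = 23.
With the rebate, buyers effectively pay Pb = Ps − 34, where Ps is the price sellers receive.
Demand in terms of Ps becomes xd = 950 − 9(Ps − 34) = 1256 - 9Ps. Setting this equal to supply: 1256 - 9Ps = -801 + 8Ps, so Ps = 121.
Buyers pay Pb = 121 − 34 = 87; x' = -801 + 8·121 = 167.
The subsidy expands output by 167 − 23 = 144 past the efficient level; on those units the gap between marginal cost and willingness to pay runs from 0 up to 34.
DWL = ½ × 34 × 144 = 2448.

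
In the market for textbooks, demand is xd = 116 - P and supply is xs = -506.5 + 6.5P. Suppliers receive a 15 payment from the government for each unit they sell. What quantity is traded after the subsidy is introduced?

x' = 46

Pre-subsidy: 116 - P = -506.5 + 6.5P gives P* = 83, x* = 33.
With the subsidy, sellers receive Ps = Pb + 15 for each unit, where Pb is the price buyers pay.
Supply in terms of Pb becomes xs = -506.5 + 6.5(Pb + 15) = -409 + 6.5Pb. Setting this equal to demand: 116 - Pb = -409 + 6.5Pb, so Pb = 70.
Sellers receive Ps = 70 + 15 = 85; x' = 116 − 1·70 = 46.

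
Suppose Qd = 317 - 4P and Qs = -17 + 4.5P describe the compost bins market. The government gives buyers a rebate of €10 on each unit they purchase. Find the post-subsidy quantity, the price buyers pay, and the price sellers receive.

Pre-subsidy: 317 - 4P = -17 + 4.5P gives P* = 668/17, Q* = 2717/17.
With the rebate, buyers effectively pay Pb = Ps − 10, where Ps is the price sellers receive.
Demand in terms of Ps becomes Qd = 317 − 4(Ps − 10) = 357 - 4Ps. Setting this equal to supply: 357 - 4Ps = -17 + 4.5Ps, so Ps = 44.
Buyers pay Pb = 44 − 10 = 34; Q' = -17 + 4.5·44 = 181.

Q' = 181; buyers pay €34; sellers receive €44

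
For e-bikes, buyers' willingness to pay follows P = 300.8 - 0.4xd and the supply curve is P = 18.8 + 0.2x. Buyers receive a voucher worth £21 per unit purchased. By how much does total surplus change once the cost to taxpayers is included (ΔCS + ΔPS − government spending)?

Pre-subsidy: 300.8 - 0.4x = 18.8 + 0.2x gives x* = 470 and P* = 112.8.
With the rebate, buyers effectively pay Pb = Ps − 21, where Ps is the price sellers receive.
On the curves, Pb = 300.8 - 0.4x and Ps = 18.8 + 0.2x; the wedge Ps − Pb = 21 gives 18.8 + 0.2x − (300.8 - 0.4x) = 21, so x' = 505.
Then Pb = 300.8 − 0.4·505 = 98.8 and Ps = 18.8 + 0.2·505 = 119.8.
ΔCS = ½(470 + 505)(112.8 − 98.8) = 6825; ΔPS = ½(470 + 505)(119.8 − 112.8) = 3412.5.
Government spending = 21 × 505 = 10605.
Net change = 6825 + 3412.5 − 10605 = -367.5. The loss equals the DWL triangle ½·21·35.

Net change in total surplus = -£367.5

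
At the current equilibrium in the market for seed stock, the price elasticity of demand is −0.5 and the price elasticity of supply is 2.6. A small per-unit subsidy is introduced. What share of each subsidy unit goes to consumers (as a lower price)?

For a small subsidy around the equilibrium, the benefit split depends on the relative slopes, which at a point are proportional to the elasticities.
Buyer share = εs/(εs + |εd|) = 2.6/(2.6 + 0.5) = 26/31; seller share = |εd|/(εs + |εd|) = 5/31.

Consumer share = 26/31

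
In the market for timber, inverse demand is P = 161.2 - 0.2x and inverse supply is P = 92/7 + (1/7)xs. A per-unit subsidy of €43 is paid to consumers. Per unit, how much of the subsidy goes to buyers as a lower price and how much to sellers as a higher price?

Pre-subsidy: 161.2 - 0.2x = 92/7 + (1/7)x gives x* = 2591/6 and P* = 449/6.
With the rebate, buyers effectively pay Pb = Ps − 43, where Ps is the price sellers receive.
On the curves, Pb = 161.2 - 0.2x and Ps = 92/7 + (1/7)x; the wedge Ps − Pb = 43 gives 92/7 + (1/7)x − (161.2 - 0.2x) = 43, so x' = 557.25.
Then Pb = 161.2 − 0.2·557.25 = 49.75 and Ps = 92/7 + (1/7)·557.25 = 92.75.
Buyers' price falls by P* − Pb = 449/6 − 49.75 = 301/12; sellers' price rises by Ps − P* = 92.75 − 449/6 = 215/12.

Buyers gain 301/12 per unit; sellers gain 215/12 per unit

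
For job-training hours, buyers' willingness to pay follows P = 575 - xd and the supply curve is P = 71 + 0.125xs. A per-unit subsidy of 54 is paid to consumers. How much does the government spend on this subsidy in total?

Government cost = 26784

Pre-subsidy: 575 - x = 71 + 0.125x gives x* = 448 and P* = 127.
With the rebate, buyers effectively pay Pb = Ps − 54, where Ps is the price sellers receive.
On the curves, Pb = 575 - x and Ps = 71 + 0.125x; the wedge Ps − Pb = 54 gives 71 + 0.125x − (575 - x) = 54, so x' = 496.
Then Pb = 575 − 1·496 = 79 and Ps = 71 + 0.125·496 = 133.
Government outlay = subsidy × quantity = 54 × 496 = 26784.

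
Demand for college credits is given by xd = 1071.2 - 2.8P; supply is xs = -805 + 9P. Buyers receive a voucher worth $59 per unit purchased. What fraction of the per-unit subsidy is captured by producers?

Pre-subsidy: 1071.2 - 2.8P = -805 + 9P gives P* = 159, x* = 626.
With the rebate, buyers effectively pay Pb = Ps − 59, where Ps is the price sellers receive.
Demand in terms of Ps becomes xd = 1071.2 − 2.8(Ps − 59) = 1236.4 - 2.8Ps. Setting this equal to supply: 1236.4 - 2.8Ps = -805 + 9Ps, so Ps = 173.
Buyers pay Pb = 173 − 59 = 114; x' = -805 + 9·173 = 752.
Buyers' price falls by P* − Pb = 159 − 114 = 45; sellers' price rises by Ps − P* = 173 − 159 = 14.
So producers capture 14/59 = 14/59 of each unit of subsidy.

Producer share = 14/59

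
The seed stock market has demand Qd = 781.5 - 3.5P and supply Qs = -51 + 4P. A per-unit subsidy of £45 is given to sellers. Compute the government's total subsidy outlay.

Government cost = £21465

Pre-subsidy: 781.5 - 3.5P = -51 + 4P gives P* = 111, Q* = 393.
With the subsidy, sellers receive Ps = Pb + 45 for each unit, where Pb is the price buyers pay.
Supply in terms of Pb becomes Qs = -51 + 4(Pb + 45) = 129 + 4Pb. Setting this equal to demand: 781.5 - 3.5Pb = 129 + 4Pb, so Pb = 87.
Sellers receive Ps = 87 + 45 = 132; Q' = 781.5 − 3.5·87 = 477.
Government outlay = subsidy × quantity = 45 × 477 = 21465.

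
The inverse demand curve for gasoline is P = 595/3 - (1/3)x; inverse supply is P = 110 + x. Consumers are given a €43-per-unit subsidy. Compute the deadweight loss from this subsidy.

Deadweight loss = €693.375

Pre-subsidy: 595/3 - (1/3)x = 110 + x gives x* = 66.25 and P* = 176.25.
With the rebate, buyers effectively pay Pb = Ps − 43, where Ps is the price sellers receive.
On the curves, Pb = 595/3 - (1/3)x and Ps = 110 + x; the wedge Ps − Pb = 43 gives 110 + x − (595/3 - (1/3)x) = 43, so x' = 98.5.
Then Pb = 595/3 − (1/3)·98.5 = 165.5 and Ps = 110 + 1·98.5 = 208.5.
The subsidy expands output by 98.5 − 66.25 = 32.25 past the efficient level; on those units the gap between marginal cost and willingness to pay runs from 0 up to 43.
DWL = ½ × 43 × 32.25 = 693.375.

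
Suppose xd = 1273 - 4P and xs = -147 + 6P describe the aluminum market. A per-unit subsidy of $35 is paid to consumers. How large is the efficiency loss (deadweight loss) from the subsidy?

Pre-subsidy: 1273 - 4P = -147 + 6P gives P* = 142, x* = 705.
With the rebate, buyers effectively pay Pb = Ps − 35, where Ps is the price sellers receive.
Demand in terms of Ps becomes xd = 1273 − 4(Ps − 35) = 1413 - 4Ps. Setting this equal to supply: 1413 - 4Ps = -147 + 6Ps, so Ps = 156.
Buyers pay Pb = 156 − 35 = 121; x' = -147 + 6·156 = 789.
The subsidy expands output by 789 − 705 = 84 past the efficient level; on those units the gap between marginal cost and willingness to pay runs from 0 up to 35.
DWL = ½ × 35 × 84 = 1470.

Deadweight loss = $1470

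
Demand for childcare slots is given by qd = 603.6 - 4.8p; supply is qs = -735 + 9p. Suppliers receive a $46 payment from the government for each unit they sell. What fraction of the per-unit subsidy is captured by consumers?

Consumer share = 15/23

Pre-subsidy: 603.6 - 4.8p = -735 + 9p gives p* = 97, q* = 138.
With the subsidy, sellers receive ps = pb + 46 for each unit, where pb is the price buyers pay.
Supply in terms of pb becomes qs = -735 + 9(pb + 46) = -321 + 9pb. Setting this equal to demand: 603.6 - 4.8pb = -321 + 9pb, so pb = 67.
Sellers receive ps = 67 + 46 = 113; q' = 603.6 − 4.8·67 = 282.
Buyers' price falls by p* − pb = 97 − 67 = 30; sellers' price rises by ps − p* = 113 − 97 = 16.
So consumers capture 30/46 = 15/23 of each unit of subsidy.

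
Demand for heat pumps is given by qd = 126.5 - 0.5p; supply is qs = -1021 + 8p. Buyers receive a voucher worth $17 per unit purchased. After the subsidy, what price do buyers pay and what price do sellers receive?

Pre-subsidy: 126.5 - 0.5p = -1021 + 8p gives p* = 135, q* = 59.
With the rebate, buyers effectively pay pb = ps − 17, where ps is the price sellers receive.
Demand in terms of ps becomes qd = 126.5 − 0.5(ps − 17) = 135 - 0.5ps. Setting this equal to supply: 135 - 0.5ps = -1021 + 8ps, so ps = 136.
Buyers pay pb = 136 − 17 = 119; q' = -1021 + 8·136 = 67.

Buyers pay $119; sellers receive $136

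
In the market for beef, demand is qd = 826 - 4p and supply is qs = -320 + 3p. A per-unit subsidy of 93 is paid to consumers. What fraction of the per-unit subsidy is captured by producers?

Producer share = 4/7

Pre-subsidy: 826 - 4p = -320 + 3p gives p* = 1146/7, q* = 1198/7.
With the rebate, buyers effectively pay pb = ps − 93, where ps is the price sellers receive.
Demand in terms of ps becomes qd = 826 − 4(ps − 93) = 1198 - 4ps. Setting this equal to supply: 1198 - 4ps = -320 + 3ps, so ps = 1518/7.
Buyers pay pb = 1518/7 − 93 = 867/7; q' = -320 + 3·(1518/7) = 2314/7.
Buyers' price falls by p* − pb = 1146/7 − 867/7 = 279/7; sellers' price rises by ps − p* = 1518/7 − 1146/7 = 372/7.
So producers capture (372/7)/93 = 4/7 of each unit of subsidy.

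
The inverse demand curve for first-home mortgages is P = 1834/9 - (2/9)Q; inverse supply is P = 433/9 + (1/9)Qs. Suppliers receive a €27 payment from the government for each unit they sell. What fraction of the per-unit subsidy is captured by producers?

Pre-subsidy: 1834/9 - (2/9)Q = 433/9 + (1/9)Q gives Q* = 467 and P* = 100.
With the subsidy, sellers receive Ps = Pb + 27 for each unit, where Pb is the price buyers pay.
On the curves, Pb = 1834/9 - (2/9)Q and Ps = 433/9 + (1/9)Q; the wedge Ps − Pb = 27 gives 433/9 + (1/9)Q − (1834/9 - (2/9)Q) = 27, so Q' = 548.
Then Pb = 1834/9 − (2/9)·548 = 82 and Ps = 433/9 + (1/9)·548 = 109.
Buyers' price falls by P* − Pb = 100 − 82 = 18; sellers' price rises by Ps − P* = 109 − 100 = 9.
So producers capture 9/27 = 1/3 of each unit of subsidy.

Producer share = 1/3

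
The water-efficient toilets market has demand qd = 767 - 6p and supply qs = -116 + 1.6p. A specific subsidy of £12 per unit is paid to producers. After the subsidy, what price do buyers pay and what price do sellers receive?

Buyers pay 4319/38; sellers receive 4775/38

Pre-subsidy: 767 - 6p = -116 + 1.6p gives p* = 4415/38, q* = 1328/19.
With the subsidy, sellers receive ps = pb + 12 for each unit, where pb is the price buyers pay.
Supply in terms of pb becomes qs = -116 + 1.6(pb + 12) = -96.8 + 1.6pb. Setting this equal to demand: 767 - 6pb = -96.8 + 1.6pb, so pb = 4319/38.
Sellers receive ps = 4319/38 + 12 = 4775/38; q' = 767 − 6·(4319/38) = 1616/19.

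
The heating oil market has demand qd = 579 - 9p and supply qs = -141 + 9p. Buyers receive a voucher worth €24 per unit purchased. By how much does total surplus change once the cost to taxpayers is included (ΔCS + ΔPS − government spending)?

Net change in total surplus = -€1296

Pre-subsidy: 579 - 9p = -141 + 9p gives p* = 40, q* = 219.
With the rebate, buyers effectively pay pb = ps − 24, where ps is the price sellers receive.
Demand in terms of ps becomes qd = 579 − 9(ps − 24) = 795 - 9ps. Setting this equal to supply: 795 - 9ps = -141 + 9ps, so ps = 52.
Buyers pay pb = 52 − 24 = 28; q' = -141 + 9·52 = 327.
ΔCS = ½(219 + 327)(40 − 28) = 3276; ΔPS = ½(219 + 327)(52 − 40) = 3276.
Government spending = 24 × 327 = 7848.
Net change = 3276 + 3276 − 7848 = -1296. The loss equals the DWL triangle ½·24·108.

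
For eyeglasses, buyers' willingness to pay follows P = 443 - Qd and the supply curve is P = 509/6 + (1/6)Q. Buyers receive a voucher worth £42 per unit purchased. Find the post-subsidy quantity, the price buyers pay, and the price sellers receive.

Pre-subsidy: 443 - Q = 509/6 + (1/6)Q gives Q* = 307 and P* = 136.
With the rebate, buyers effectively pay Pb = Ps − 42, where Ps is the price sellers receive.
On the curves, Pb = 443 - Q and Ps = 509/6 + (1/6)Q; the wedge Ps − Pb = 42 gives 509/6 + (1/6)Q − (443 - Q) = 42, so Q' = 343.
Then Pb = 443 − 1·343 = 100 and Ps = 509/6 + (1/6)·343 = 142.

Q' = 343; buyers pay £100; sellers receive £142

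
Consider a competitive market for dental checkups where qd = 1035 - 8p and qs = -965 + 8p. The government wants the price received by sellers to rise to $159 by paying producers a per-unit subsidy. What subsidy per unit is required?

At a seller price of 159, quantity supplied is -965 + 8·159 = 307.
Buyers absorb 307 only when they pay pb with 1035 − 8·pb = 307, i.e. pb = 91.
s = ps − pb = 159 − 91 = 68.

Required subsidy s = $68 per unit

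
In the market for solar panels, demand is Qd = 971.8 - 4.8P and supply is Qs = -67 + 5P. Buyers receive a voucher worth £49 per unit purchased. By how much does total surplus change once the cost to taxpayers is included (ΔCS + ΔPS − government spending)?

Pre-subsidy: 971.8 - 4.8P = -67 + 5P gives P* = 106, Q* = 463.
With the rebate, buyers effectively pay Pb = Ps − 49, where Ps is the price sellers receive.
Demand in terms of Ps becomes Qd = 971.8 − 4.8(Ps − 49) = 1207 - 4.8Ps. Setting this equal to supply: 1207 - 4.8Ps = -67 + 5Ps, so Ps = 130.
Buyers pay Pb = 130 − 49 = 81; Q' = -67 + 5·130 = 583.
ΔCS = ½(463 + 583)(106 − 81) = 13075; ΔPS = ½(463 + 583)(130 − 106) = 12552.
Government spending = 49 × 583 = 28567.
Net change = 13075 + 12552 − 28567 = -2940. The loss equals the DWL triangle ½·49·120.

Net change in total surplus = -£2940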